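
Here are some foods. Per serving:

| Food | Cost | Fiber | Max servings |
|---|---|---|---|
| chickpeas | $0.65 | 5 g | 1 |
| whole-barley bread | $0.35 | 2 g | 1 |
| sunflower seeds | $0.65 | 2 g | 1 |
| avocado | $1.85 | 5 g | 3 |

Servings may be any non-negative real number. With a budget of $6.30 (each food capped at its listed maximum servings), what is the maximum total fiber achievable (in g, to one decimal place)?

Fiber per dollar: chickpeas 7.692, whole-barley bread 5.714, sunflower seeds 3.077, avocado 2.703.
Take 1 serving of chickpeas: spends $0.65, +5.0 g fiber (running total 5.0 g).
Take 1 serving of whole-barley bread: spends $0.35, +2.0 g fiber (running total 7.0 g).
Take 1 serving of sunflower seeds: spends $0.65, +2.0 g fiber (running total 9.0 g).
Take 2.514 servings of avocado: spends $4.65, +12.6 g fiber (running total 21.6 g).
Filling greedily by fiber-per-dollar is optimal for one linear limit, giving 21.6 g.

21.6 g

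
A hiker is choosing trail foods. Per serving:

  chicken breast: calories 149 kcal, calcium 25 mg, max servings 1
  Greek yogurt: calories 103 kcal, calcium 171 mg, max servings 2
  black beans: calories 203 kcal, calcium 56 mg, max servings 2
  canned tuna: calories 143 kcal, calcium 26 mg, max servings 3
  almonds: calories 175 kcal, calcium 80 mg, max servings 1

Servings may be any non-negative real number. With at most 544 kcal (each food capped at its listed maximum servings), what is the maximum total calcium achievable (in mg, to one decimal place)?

Calcium per kcal: Greek yogurt 1.66, almonds 0.4571, black beans 0.2759, canned tuna 0.1818, chicken breast 0.1678.
Take 2 servings of Greek yogurt: uses 206 kcal, +342.0 mg calcium (running total 342.0 mg).
Take 1 serving of almonds: uses 175 kcal, +80.0 mg calcium (running total 422.0 mg).
Take 0.803 servings of black beans: uses 163 kcal, +45.0 mg calcium (running total 467.0 mg).
Greedy by best ratio exhausts the calories allowance optimally: 467.0 mg.

467.0 mg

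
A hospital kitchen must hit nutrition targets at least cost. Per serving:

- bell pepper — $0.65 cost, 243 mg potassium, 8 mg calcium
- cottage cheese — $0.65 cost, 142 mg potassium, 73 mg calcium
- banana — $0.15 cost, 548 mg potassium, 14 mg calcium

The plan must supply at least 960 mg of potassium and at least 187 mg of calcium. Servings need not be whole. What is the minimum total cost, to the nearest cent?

$1.69

Compare the cost at each extreme point of the feasible region.
bell pepper only: max(960/243, 187/8) = 23.38 servings → $15.19.
cottage cheese only: max(960/142, 187/73) = 6.761 servings → $4.39.
banana only: max(960/548, 187/14) = 13.36 servings → $2.00.
bell pepper + cottage cheese with both tight: 2.622 servings and 2.274 servings → $3.18.
bell pepper + banana: intersection lies outside the first quadrant.
cottage cheese + banana with both tight: 2.342 servings and 1.145 servings → $1.69.
So the least-cost plan costs $1.69.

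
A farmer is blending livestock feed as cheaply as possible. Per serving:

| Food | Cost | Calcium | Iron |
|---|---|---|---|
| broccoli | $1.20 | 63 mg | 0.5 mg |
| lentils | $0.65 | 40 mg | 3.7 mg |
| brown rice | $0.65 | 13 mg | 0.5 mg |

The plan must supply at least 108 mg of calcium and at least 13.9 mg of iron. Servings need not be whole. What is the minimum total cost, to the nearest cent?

An LP optimum is at a vertex; with two nutrient constraints at most two foods are used. Check each candidate.
broccoli only: max(108/63, 13.9/0.5) = 27.8 servings → $33.36.
lentils only: max(108/40, 13.9/3.7) = 3.757 servings → $2.44.
brown rice only: max(108/13, 13.9/0.5) = 27.8 servings → $18.07.
broccoli + lentils with both targets exact would need a negative amount; discard.
broccoli + brown rice: intersection lies outside the first quadrant.
lentils + brown rice: the both-tight solution has a negative serving — not a feasible corner.
Cheapest feasible corner: $2.44.

$2.44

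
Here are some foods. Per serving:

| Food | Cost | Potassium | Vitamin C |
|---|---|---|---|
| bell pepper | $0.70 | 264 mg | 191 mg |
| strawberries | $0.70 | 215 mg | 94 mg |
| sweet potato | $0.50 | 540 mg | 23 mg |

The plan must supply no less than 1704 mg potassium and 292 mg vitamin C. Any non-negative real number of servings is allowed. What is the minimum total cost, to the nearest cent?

bell pepper only: max(1704/264, 292/191) = 6.455 servings → $4.52.
strawberries only: max(1704/215, 292/94) = 7.926 servings → $5.55.
sweet potato only: max(1704/540, 292/23) = 12.7 servings → $6.35.
bell pepper + strawberries with both targets exact would need a negative amount; discard.
bell pepper + sweet potato with both tight: 1.221 servings and 2.559 servings → $2.13.
strawberries + sweet potato with both tight: 2.586 servings and 2.126 servings → $2.87.
So the least-cost plan costs $2.13.

$2.13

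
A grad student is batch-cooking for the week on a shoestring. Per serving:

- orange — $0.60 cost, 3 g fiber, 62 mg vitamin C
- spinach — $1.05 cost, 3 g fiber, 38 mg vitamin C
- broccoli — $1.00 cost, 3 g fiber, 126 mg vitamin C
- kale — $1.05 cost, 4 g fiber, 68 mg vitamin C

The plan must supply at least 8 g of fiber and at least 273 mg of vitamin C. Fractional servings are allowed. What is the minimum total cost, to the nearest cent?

A basic optimal solution has at most two foods positive. Try each food alone and each pair with both targets met exactly.
orange only: max(8/3, 273/62) = 4.403 servings → $2.64.
spinach only: max(8/3, 273/38) = 7.184 servings → $7.54.
broccoli only: max(8/3, 273/126) = 2.667 servings → $2.67.
kale only: max(8/4, 273/68) = 4.015 servings → $4.22.
orange + spinach: intersection lies outside the first quadrant.
orange + broccoli with both tight: 0.9844 servings and 1.682 servings → $2.27.
orange + kale: the both-tight solution has a negative serving — not a feasible corner.
spinach + broccoli with both tight: 0.7159 servings and 1.951 servings → $2.70.
spinach + kale: intersection lies outside the first quadrant.
broccoli + kale with both tight: 1.827 servings and 0.63 servings → $2.49.
Cheapest feasible corner: $2.27.

$2.27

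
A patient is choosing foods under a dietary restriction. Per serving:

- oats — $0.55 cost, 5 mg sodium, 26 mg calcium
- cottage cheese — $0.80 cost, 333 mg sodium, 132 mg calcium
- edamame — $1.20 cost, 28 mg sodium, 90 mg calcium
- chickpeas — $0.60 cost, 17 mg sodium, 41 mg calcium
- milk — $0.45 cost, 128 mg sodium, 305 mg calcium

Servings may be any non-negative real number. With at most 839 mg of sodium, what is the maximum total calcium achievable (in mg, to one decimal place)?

4362.8 mg

Calcium per mg sodium: oats 5.2, edamame 3.214, chickpeas 2.412, milk 2.383, cottage cheese 0.3964.
With no serving limits, spend the whole sodium allowance on oats: 839 mg / 5 mg × 26 mg = 4362.8 mg.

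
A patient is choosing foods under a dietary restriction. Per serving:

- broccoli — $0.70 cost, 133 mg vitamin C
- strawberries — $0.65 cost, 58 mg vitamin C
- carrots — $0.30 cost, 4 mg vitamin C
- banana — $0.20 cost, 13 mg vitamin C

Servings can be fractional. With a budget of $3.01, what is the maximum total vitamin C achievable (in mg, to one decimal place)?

Vitamin C per dollar: broccoli 190, strawberries 89.23, banana 65, carrots 13.33.
With no serving limits, spend the whole cost allowance on broccoli: $3.01 / $0.70 × 133 mg = 571.9 mg.

571.9 mg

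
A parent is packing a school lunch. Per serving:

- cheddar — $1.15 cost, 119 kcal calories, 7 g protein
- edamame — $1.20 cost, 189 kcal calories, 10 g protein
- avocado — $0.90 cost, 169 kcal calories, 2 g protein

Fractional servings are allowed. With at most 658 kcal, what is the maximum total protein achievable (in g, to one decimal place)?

38.7 g

Protein per kcal: cheddar 0.05882, edamame 0.05291, avocado 0.01183.
With no serving limits, spend the whole calories allowance on cheddar: 658 kcal / 119 kcal × 7 g = 38.7 g.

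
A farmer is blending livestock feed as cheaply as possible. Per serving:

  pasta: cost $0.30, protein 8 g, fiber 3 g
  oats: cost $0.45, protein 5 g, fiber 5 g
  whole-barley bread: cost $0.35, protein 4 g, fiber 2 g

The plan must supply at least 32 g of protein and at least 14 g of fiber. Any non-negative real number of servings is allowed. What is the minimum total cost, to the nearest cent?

$1.37

Minimising a linear cost over {protein ≥ 32, fiber ≥ 14, servings ≥ 0} — the optimum is at a vertex, using one or two foods.
pasta only: max(32/8, 14/3) = 4.667 servings → $1.40.
oats only: max(32/5, 14/5) = 6.4 servings → $2.88.
whole-barley bread only: max(32/4, 14/2) = 8 servings → $2.80.
pasta + oats with both tight: 3.6 servings and 0.64 servings → $1.37.
pasta + whole-barley bread with both tight: 2 servings and 4 servings → $2.00.
oats + whole-barley bread: intersection lies outside the first quadrant.
The minimum over all feasible corners is $1.37.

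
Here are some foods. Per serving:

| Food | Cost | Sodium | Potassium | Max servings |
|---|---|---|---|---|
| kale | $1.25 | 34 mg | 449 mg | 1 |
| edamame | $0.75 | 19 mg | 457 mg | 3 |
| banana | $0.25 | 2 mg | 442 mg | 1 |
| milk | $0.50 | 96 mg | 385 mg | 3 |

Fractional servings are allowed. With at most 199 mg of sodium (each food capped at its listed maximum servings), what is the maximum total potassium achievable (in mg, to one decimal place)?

2687.1 mg

Potassium per mg sodium: banana 221, edamame 24.05, kale 13.21, milk 4.01.
Take 1 serving of banana: uses 2 mg sodium, +442.0 mg potassium (running total 442.0 mg).
Take 3 servings of edamame: uses 57 mg sodium, +1371.0 mg potassium (running total 1813.0 mg).
Take 1 serving of kale: uses 34 mg sodium, +449.0 mg potassium (running total 2262.0 mg).
Take 1.104 servings of milk: uses 106 mg sodium, +425.1 mg potassium (running total 2687.1 mg).
Filling greedily by potassium-per-mg sodium is optimal for one linear limit, giving 2687.1 mg.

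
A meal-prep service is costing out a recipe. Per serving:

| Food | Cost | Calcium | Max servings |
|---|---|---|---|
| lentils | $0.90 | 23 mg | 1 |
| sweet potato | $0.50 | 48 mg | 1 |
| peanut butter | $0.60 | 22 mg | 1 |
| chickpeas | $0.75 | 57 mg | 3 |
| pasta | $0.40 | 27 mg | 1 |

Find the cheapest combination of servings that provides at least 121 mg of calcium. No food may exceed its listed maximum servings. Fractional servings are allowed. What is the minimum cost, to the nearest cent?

$1.46

Cost per mg of calcium: sweet potato $0.0104, chickpeas $0.0132, pasta $0.0148, peanut butter $0.0273, lentils $0.0391.
Take 1 serving of sweet potato: +48.0 mg calcium for $0.50 (total $0.50, still need 73.0 mg).
Take 1.281 servings of chickpeas: +73.0 mg calcium for $0.96 (total $1.46, still need 0.0 mg).
Greedy by cheapest-per-mg is optimal for a single linear constraint, so the minimum cost is $1.46.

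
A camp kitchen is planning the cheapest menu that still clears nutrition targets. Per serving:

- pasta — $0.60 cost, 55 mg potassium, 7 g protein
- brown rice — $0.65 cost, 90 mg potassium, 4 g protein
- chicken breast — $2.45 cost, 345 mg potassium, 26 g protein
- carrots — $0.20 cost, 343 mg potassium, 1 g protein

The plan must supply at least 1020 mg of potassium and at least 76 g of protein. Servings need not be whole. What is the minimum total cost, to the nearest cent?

$6.66

At the optimum either one food covers both requirements or two foods hit both targets exactly; no other combination can be cheaper.
pasta only: max(1020/55, 76/7) = 18.55 servings → $11.13.
brown rice only: max(1020/90, 76/4) = 19 servings → $12.35.
chicken breast only: max(1020/345, 76/26) = 2.957 servings → $7.24.
carrots only: max(1020/343, 76/1) = 76 servings → $15.20.
pasta + brown rice with both tight: 6.732 servings and 7.22 servings → $8.73.
pasta + chicken breast: the both-tight solution has a negative serving — not a feasible corner.
pasta + carrots with both tight: 10.68 servings and 1.262 servings → $6.66.
brown rice + chicken breast with both tight: 0.3125 servings and 2.875 servings → $7.25.
brown rice + carrots: intersection lies outside the first quadrant.
chicken breast + carrots with both tight: 2.922 servings and 0.03499 servings → $7.17.
Cheapest feasible corner: $6.66.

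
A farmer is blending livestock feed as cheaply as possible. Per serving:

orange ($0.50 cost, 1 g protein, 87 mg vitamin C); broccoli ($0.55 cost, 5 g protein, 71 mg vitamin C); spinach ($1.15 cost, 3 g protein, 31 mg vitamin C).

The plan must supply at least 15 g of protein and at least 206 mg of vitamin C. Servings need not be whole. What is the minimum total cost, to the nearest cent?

$1.65

A basic optimal solution has at most two foods positive. Try each food alone and each pair with both targets met exactly.
orange only: max(15/1, 206/87) = 15 servings → $7.50.
broccoli only: max(15/5, 206/71) = 3 servings → $1.65.
spinach only: max(15/3, 206/31) = 6.645 servings → $7.64.
orange + broccoli: intersection lies outside the first quadrant.
orange + spinach with both tight: 0.6652 servings and 4.778 servings → $5.83.
broccoli + spinach with both tight: 2.638 servings and 0.6034 servings → $2.14.
The minimum over all feasible corners is $1.65.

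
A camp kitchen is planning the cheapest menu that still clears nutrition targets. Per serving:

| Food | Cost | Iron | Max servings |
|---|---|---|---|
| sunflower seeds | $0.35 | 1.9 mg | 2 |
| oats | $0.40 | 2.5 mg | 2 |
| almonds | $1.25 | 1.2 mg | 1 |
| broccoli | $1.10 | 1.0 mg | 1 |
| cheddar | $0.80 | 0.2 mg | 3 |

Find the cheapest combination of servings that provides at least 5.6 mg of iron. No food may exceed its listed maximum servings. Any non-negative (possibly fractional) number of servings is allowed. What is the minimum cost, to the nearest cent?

$0.91

Cost per mg of iron: oats $0.1600, sunflower seeds $0.1842, almonds $1.0417, broccoli $1.1000, cheddar $4.0000.
Take 2 servings of oats: +5.0 mg iron for $0.80 (total $0.80, still need 0.6 mg).
Take 0.3158 servings of sunflower seeds: +0.6 mg iron for $0.11 (total $0.91, still need 0.0 mg).
Filling from the cheapest source first is optimal under one linear minimum: $0.91.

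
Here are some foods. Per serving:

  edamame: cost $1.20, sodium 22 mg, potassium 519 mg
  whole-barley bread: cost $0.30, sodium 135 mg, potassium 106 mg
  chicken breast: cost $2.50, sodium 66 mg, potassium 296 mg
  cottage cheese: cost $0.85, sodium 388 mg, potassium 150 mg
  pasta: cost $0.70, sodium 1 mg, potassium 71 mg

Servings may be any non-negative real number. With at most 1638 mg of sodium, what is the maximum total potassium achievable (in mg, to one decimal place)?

Potassium per mg sodium: pasta 71, edamame 23.59, chicken breast 4.485, whole-barley bread 0.7852, cottage cheese 0.3866.
With no serving limits, spend the whole sodium allowance on pasta: 1638 mg / 1 mg × 71 mg = 116298.0 mg.

116298.0 mg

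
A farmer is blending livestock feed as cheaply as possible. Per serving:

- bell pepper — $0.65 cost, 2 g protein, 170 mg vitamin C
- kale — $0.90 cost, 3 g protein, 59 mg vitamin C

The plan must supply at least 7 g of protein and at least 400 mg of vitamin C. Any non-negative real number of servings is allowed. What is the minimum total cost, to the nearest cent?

This is a tiny linear program; its minimum lies at a vertex of the feasible set. List the vertices and price them.
bell pepper only: max(7/2, 400/170) = 3.5 servings → $2.27.
kale only: max(7/3, 400/59) = 6.78 servings → $6.10.
bell pepper + kale with both tight: 2.008 servings and 0.9949 servings → $2.20.
So the least-cost plan costs $2.20.

$2.20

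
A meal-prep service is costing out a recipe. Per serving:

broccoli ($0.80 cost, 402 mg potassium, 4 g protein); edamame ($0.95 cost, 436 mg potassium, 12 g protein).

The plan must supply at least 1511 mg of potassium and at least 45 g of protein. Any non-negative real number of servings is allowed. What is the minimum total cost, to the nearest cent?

$3.56

With two linear requirements the optimum uses one or two foods; enumerate the corners.
broccoli only: max(1511/402, 45/4) = 11.25 servings → $9.00.
edamame only: max(1511/436, 45/12) = 3.75 servings → $3.56.
broccoli + edamame: intersection lies outside the first quadrant.
So the least-cost plan costs $3.56.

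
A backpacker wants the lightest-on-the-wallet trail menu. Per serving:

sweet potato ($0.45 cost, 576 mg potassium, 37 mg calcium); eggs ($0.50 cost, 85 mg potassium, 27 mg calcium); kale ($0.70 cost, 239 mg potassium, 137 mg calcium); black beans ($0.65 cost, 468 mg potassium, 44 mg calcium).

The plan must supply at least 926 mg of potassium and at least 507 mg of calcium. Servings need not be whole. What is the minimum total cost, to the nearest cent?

$2.61

The cheapest plan sits at a corner of the feasible region — with two constraints it uses at most two foods.
sweet potato only: max(926/576, 507/37) = 13.7 servings → $6.17.
eggs only: max(926/85, 507/27) = 18.78 servings → $9.39.
kale only: max(926/239, 507/137) = 3.874 servings → $2.71.
black beans only: max(926/468, 507/44) = 11.52 servings → $7.49.
sweet potato + eggs: the both-tight solution has a negative serving — not a feasible corner.
sweet potato + kale with both tight: 0.08119 servings and 3.679 servings → $2.61.
sweet potato + black beans: intersection lies outside the first quadrant.
eggs + kale with both tight: 1.096 servings and 3.485 servings → $2.99.
eggs + black beans with both targets exact would need a negative amount; discard.
kale + black beans with both tight: 3.667 servings and 0.1061 servings → $2.64.
Cheapest feasible corner: $2.61.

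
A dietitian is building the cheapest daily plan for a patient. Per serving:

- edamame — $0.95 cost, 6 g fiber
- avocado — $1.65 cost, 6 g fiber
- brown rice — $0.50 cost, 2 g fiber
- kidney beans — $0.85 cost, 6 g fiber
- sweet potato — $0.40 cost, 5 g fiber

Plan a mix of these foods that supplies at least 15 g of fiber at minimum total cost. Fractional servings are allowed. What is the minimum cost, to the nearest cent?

Cost per g of fiber: sweet potato $0.0800, kidney beans $0.1417, edamame $0.1583, brown rice $0.2500, avocado $0.2750.
With no serving limits, use only sweet potato: 15 g / 5 g = 3 servings × $0.40 = $1.20.

$1.20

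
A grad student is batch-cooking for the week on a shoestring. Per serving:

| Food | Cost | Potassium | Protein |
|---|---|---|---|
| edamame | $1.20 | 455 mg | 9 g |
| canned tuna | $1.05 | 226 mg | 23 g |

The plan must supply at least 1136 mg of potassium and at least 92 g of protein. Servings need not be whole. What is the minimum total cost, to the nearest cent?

$4.70

An LP optimum is at a vertex; with two nutrient constraints at most two foods are used. Check each candidate.
edamame only: max(1136/455, 92/9) = 10.22 servings → $12.27.
canned tuna only: max(1136/226, 92/23) = 5.027 servings → $5.28.
edamame + canned tuna with both tight: 0.6329 servings and 3.752 servings → $4.70.
Cheapest feasible corner: $4.70.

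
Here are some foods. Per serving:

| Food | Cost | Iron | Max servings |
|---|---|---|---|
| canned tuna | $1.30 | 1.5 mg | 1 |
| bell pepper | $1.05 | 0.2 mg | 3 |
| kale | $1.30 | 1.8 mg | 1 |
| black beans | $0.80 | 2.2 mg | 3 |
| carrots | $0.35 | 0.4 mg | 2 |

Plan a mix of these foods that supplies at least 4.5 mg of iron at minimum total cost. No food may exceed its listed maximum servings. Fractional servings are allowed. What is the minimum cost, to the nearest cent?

Cost per mg of iron: black beans $0.3636, kale $0.7222, canned tuna $0.8667, carrots $0.8750, bell pepper $5.2500.
Take 2.045 servings of black beans: +4.5 mg iron for $1.64 (total $1.64, still need 0.0 mg).
Filling from the cheapest source first is optimal under one linear minimum: $1.64.

$1.64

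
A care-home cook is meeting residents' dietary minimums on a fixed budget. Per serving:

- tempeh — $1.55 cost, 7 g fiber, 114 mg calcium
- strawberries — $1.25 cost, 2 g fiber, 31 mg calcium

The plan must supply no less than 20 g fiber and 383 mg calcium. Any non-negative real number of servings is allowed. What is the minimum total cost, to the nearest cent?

$5.21

tempeh only: max(20/7, 383/114) = 3.36 servings → $5.21.
strawberries only: max(20/2, 383/31) = 12.35 servings → $15.44.
tempeh + strawberries: intersection lies outside the first quadrant.
Cheapest feasible corner: $5.21.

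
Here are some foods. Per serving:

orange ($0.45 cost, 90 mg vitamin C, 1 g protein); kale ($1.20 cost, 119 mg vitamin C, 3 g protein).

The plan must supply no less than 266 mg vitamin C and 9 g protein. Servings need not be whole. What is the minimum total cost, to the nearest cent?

Check every corner: each single food scaled to meet both minima, and each pair solved so both constraints bind.
orange only: max(266/90, 9/1) = 9 servings → $4.05.
kale only: max(266/119, 9/3) = 3 servings → $3.60.
orange + kale with both targets exact would need a negative amount; discard.
Cheapest feasible corner: $3.60.

$3.60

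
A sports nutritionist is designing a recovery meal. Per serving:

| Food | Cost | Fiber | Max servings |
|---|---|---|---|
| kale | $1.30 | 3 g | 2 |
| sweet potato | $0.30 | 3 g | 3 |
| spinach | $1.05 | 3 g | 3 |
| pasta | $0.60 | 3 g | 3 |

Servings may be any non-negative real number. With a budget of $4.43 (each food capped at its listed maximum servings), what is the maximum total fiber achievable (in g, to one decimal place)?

22.9 g

Fiber per dollar: sweet potato 10, pasta 5, spinach 2.857, kale 2.308.
Take 3 servings of sweet potato: spends $0.90, +9.0 g fiber (running total 9.0 g).
Take 3 servings of pasta: spends $1.80, +9.0 g fiber (running total 18.0 g).
Take 1.648 servings of spinach: spends $1.73, +4.9 g fiber (running total 22.9 g).
Greedy by best ratio exhausts the cost allowance optimally: 22.9 g.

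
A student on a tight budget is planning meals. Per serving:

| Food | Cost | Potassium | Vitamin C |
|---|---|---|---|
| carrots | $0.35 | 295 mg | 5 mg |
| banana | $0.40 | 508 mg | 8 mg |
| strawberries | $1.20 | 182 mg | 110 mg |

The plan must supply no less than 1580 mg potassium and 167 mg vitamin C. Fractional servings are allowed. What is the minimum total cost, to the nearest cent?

$2.65

This is a tiny linear program; its minimum lies at a vertex of the feasible set. List the vertices and price them.
carrots only: max(1580/295, 167/5) = 33.4 servings → $11.69.
banana only: max(1580/508, 167/8) = 20.88 servings → $8.35.
strawberries only: max(1580/182, 167/110) = 8.681 servings → $10.42.
carrots + banana with both targets exact would need a negative amount; discard.
carrots + strawberries with both tight: 4.547 servings and 1.312 servings → $3.17.
banana + strawberries with both tight: 2.635 servings and 1.327 servings → $2.65.
The minimum over all feasible corners is $2.65.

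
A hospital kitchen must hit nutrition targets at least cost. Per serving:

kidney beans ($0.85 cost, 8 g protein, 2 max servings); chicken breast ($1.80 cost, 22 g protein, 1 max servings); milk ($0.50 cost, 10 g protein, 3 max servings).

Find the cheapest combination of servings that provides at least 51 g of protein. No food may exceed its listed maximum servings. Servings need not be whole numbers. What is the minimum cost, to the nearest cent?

$3.22

Cost per g of protein: milk $0.0500, chicken breast $0.0818, kidney beans $0.1062.
Take 3 servings of milk: +30.0 g protein for $1.50 (total $1.50, still need 21.0 g).
Take 0.9545 servings of chicken breast: +21.0 g protein for $1.72 (total $3.22, still need 0.0 g).
Greedy by cheapest-per-g is optimal for a single linear constraint, so the minimum cost is $3.22.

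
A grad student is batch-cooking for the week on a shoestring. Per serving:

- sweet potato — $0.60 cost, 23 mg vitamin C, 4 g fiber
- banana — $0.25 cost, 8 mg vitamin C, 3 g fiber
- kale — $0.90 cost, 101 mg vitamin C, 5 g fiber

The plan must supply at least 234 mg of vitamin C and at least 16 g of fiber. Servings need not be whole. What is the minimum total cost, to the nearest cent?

$2.39

Compare the cost at each extreme point of the feasible region.
sweet potato only: max(234/23, 16/4) = 10.17 servings → $6.10.
banana only: max(234/8, 16/3) = 29.25 servings → $7.31.
kale only: max(234/101, 16/5) = 3.2 servings → $2.88.
sweet potato + banana with both targets exact would need a negative amount; discard.
sweet potato + kale with both tight: 1.543 servings and 1.965 servings → $2.69.
banana + kale with both tight: 1.696 servings and 2.183 servings → $2.39.
The minimum over all feasible corners is $2.39.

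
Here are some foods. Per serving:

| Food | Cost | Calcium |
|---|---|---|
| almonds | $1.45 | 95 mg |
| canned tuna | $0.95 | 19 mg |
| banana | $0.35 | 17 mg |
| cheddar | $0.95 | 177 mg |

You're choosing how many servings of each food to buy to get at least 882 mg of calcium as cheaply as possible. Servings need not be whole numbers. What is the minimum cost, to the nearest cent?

$4.73

Cost per mg of calcium: cheddar $0.0054, almonds $0.0153, banana $0.0206, canned tuna $0.0500.
With no serving limits, use only cheddar: 882 mg / 177 mg = 4.983 servings × $0.95 = $4.73.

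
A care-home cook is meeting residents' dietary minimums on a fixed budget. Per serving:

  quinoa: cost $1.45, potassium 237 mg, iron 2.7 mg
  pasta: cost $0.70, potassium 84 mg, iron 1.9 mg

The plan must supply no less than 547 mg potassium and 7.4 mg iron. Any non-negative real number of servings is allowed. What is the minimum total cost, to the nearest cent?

$3.58

Two binding constraints pin down two serving amounts, so the optimal mix uses at most two foods. The candidates are each food alone (scaled to the tighter of potassium/iron) and each pair with both constraints tight.
quinoa only: max(547/237, 7.4/2.7) = 2.741 servings → $3.97.
pasta only: max(547/84, 7.4/1.9) = 6.512 servings → $4.56.
quinoa + pasta with both tight: 1.869 servings and 1.239 servings → $3.58.
Cheapest feasible corner: $3.58.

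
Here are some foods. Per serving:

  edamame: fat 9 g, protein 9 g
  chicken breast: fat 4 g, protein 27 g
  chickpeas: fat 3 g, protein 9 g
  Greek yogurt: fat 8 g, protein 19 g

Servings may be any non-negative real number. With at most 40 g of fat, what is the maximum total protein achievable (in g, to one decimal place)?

270.0 g

Protein per g fat: chicken breast 6.75, chickpeas 3, Greek yogurt 2.375, edamame 1.
With no serving limits, spend the whole fat allowance on chicken breast: 40 g / 4 g × 27 g = 270.0 g.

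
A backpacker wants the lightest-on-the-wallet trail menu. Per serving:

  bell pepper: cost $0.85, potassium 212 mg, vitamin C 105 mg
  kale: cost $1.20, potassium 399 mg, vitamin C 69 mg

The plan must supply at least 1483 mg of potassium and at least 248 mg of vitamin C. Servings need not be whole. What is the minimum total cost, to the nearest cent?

Minimising a linear cost over {potassium ≥ 1483, vitamin C ≥ 248, servings ≥ 0} — the optimum is at a vertex, using one or two foods.
bell pepper only: max(1483/212, 248/105) = 6.995 servings → $5.95.
kale only: max(1483/399, 248/69) = 3.717 servings → $4.46.
bell pepper + kale: intersection lies outside the first quadrant.
The minimum over all feasible corners is $4.46.

$4.46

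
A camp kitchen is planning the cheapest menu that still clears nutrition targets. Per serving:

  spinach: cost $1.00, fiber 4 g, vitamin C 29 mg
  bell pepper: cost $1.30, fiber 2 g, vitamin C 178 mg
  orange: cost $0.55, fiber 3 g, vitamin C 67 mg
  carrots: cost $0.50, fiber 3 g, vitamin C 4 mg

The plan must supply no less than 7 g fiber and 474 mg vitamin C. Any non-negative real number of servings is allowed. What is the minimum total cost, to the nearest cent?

Two binding constraints pin down two serving amounts, so the optimal mix uses at most two foods. The candidates are each food alone (scaled to the tighter of fiber/vitamin C) and each pair with both constraints tight.
spinach only: max(7/4, 474/29) = 16.34 servings → $16.34.
bell pepper only: max(7/2, 474/178) = 3.5 servings → $4.55.
orange only: max(7/3, 474/67) = 7.075 servings → $3.89.
carrots only: max(7/3, 474/4) = 118.5 servings → $59.25.
spinach + bell pepper with both tight: 0.4557 servings and 2.589 servings → $3.82.
spinach + orange with both targets exact would need a negative amount; discard.
spinach + carrots with both targets exact would need a negative amount; discard.
bell pepper + orange with both tight: 2.382 servings and 0.745 servings → $3.51.
bell pepper + carrots with both tight: 2.65 servings and 0.5665 servings → $3.73.
orange + carrots: intersection lies outside the first quadrant.
Cheapest feasible corner: $3.51.

$3.51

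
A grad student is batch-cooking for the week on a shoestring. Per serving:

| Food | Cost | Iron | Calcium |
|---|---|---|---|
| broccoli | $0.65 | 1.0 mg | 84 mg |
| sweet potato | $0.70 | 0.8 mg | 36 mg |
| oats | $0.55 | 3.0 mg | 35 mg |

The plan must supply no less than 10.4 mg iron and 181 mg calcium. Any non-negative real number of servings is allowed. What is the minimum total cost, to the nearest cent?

With two linear requirements the optimum uses one or two foods; enumerate the corners.
broccoli only: max(10.4/1.0, 181/84) = 10.4 servings → $6.76.
sweet potato only: max(10.4/0.8, 181/36) = 13 servings → $9.10.
oats only: max(10.4/3.0, 181/35) = 5.171 servings → $2.84.
broccoli + sweet potato: the both-tight solution has a negative serving — not a feasible corner.
broccoli + oats with both tight: 0.8249 servings and 3.192 servings → $2.29.
sweet potato + oats with both tight: 2.237 servings and 2.87 servings → $3.14.
So the least-cost plan costs $2.29.

$2.29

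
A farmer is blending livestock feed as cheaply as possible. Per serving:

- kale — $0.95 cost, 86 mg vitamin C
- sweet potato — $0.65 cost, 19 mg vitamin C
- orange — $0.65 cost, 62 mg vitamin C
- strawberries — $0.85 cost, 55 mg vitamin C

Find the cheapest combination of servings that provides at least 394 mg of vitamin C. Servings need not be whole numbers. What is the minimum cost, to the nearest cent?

$4.13

Cost per mg of vitamin C: orange $0.0105, kale $0.0110, strawberries $0.0155, sweet potato $0.0342.
With no serving limits, use only orange: 394 mg / 62 mg = 6.355 servings × $0.65 = $4.13.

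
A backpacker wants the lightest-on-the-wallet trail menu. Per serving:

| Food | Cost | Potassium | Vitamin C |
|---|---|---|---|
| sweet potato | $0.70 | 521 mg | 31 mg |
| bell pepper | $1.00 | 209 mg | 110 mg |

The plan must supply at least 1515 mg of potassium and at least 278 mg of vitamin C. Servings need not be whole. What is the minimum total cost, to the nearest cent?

$3.42

sweet potato only: max(1515/521, 278/31) = 8.968 servings → $6.28.
bell pepper only: max(1515/209, 278/110) = 7.249 servings → $7.25.
sweet potato + bell pepper with both tight: 2.135 servings and 1.925 servings → $3.42.
So the least-cost plan costs $3.42.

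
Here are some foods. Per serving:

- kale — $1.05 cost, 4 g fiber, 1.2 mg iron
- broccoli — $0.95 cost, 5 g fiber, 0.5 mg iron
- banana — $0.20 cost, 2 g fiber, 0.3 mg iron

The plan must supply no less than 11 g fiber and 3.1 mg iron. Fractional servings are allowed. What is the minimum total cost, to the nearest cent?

$2.07

Check every corner: each single food scaled to meet both minima, and each pair solved so both constraints bind.
kale only: max(11/4, 3.1/1.2) = 2.75 servings → $2.89.
broccoli only: max(11/5, 3.1/0.5) = 6.2 servings → $5.89.
banana only: max(11/2, 3.1/0.3) = 10.33 servings → $2.07.
kale + broccoli with both tight: 2.5 servings and 0.2 servings → $2.81.
kale + banana with both tight: 2.417 servings and 0.6667 servings → $2.67.
broccoli + banana with both targets exact would need a negative amount; discard.
Cheapest feasible corner: $2.07.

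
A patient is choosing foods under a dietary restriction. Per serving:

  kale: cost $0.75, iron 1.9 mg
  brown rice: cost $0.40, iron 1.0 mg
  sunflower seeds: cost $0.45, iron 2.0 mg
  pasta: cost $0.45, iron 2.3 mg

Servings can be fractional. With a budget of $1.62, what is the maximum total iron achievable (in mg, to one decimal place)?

8.3 mg

Iron per dollar: pasta 5.111, sunflower seeds 4.444, kale 2.533, brown rice 2.5.
With no serving limits, spend the whole cost allowance on pasta: $1.62 / $0.45 × 2.3 mg = 8.3 mg.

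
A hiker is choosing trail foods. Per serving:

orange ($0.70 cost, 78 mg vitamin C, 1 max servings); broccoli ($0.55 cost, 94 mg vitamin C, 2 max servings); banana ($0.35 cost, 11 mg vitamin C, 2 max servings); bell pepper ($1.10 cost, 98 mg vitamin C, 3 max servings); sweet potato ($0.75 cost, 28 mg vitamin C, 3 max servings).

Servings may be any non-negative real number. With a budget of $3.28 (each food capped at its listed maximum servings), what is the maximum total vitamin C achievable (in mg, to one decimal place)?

397.9 mg

Vitamin C per dollar: broccoli 170.9, orange 111.4, bell pepper 89.09, sweet potato 37.33, banana 31.43.
Take 2 servings of broccoli: spends $1.10, +188.0 mg vitamin C (running total 188.0 mg).
Take 1 serving of orange: spends $0.70, +78.0 mg vitamin C (running total 266.0 mg).
Take 1.345 servings of bell pepper: spends $1.48, +131.9 mg vitamin C (running total 397.9 mg).
Filling greedily by vitamin C-per-dollar is optimal for one linear limit, giving 397.9 mg.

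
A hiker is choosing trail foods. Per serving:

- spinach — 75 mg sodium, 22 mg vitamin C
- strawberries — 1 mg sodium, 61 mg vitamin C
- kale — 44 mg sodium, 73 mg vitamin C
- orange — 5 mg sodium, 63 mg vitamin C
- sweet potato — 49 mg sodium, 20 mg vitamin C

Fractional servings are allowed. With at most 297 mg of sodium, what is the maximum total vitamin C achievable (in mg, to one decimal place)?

18117.0 mg

Vitamin C per mg sodium: strawberries 61, orange 12.6, kale 1.659, sweet potato 0.4082, spinach 0.2933.
With no serving limits, spend the whole sodium allowance on strawberries: 297 mg / 1 mg × 61 mg = 18117.0 mg.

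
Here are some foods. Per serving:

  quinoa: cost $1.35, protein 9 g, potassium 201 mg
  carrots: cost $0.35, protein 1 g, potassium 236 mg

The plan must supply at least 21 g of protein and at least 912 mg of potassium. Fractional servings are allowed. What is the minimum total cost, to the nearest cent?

$3.56

quinoa only: max(21/9, 912/201) = 4.537 servings → $6.13.
carrots only: max(21/1, 912/236) = 21 servings → $7.35.
quinoa + carrots with both tight: 2.103 servings and 2.073 servings → $3.56.
So the least-cost plan costs $3.56.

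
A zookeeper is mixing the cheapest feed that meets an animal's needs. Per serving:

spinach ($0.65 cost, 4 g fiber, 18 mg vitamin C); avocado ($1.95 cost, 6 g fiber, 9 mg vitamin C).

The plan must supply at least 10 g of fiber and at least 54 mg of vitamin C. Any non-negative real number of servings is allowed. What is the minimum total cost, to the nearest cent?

Check every corner: each single food scaled to meet both minima, and each pair solved so both constraints bind.
spinach only: max(10/4, 54/18) = 3 servings → $1.95.
avocado only: max(10/6, 54/9) = 6 servings → $11.70.
spinach + avocado: the both-tight solution has a negative serving — not a feasible corner.
The minimum over all feasible corners is $1.95.

$1.95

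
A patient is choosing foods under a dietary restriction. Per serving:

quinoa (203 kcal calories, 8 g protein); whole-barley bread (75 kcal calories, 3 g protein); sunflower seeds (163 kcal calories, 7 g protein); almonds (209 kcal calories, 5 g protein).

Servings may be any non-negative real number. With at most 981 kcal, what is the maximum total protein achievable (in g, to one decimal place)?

42.1 g

Protein per kcal: sunflower seeds 0.04294, whole-barley bread 0.04, quinoa 0.03941, almonds 0.02392.
With no serving limits, spend the whole calories allowance on sunflower seeds: 981 kcal / 163 kcal × 7 g = 42.1 g.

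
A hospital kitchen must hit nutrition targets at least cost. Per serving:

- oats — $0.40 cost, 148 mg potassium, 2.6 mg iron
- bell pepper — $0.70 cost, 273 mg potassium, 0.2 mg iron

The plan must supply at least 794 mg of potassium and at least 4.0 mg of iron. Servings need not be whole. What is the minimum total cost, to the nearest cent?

With two linear requirements the optimum uses one or two foods; enumerate the corners.
oats only: max(794/148, 4.0/2.6) = 5.365 servings → $2.15.
bell pepper only: max(794/273, 4.0/0.2) = 20 servings → $14.00.
oats + bell pepper with both tight: 1.372 servings and 2.165 servings → $2.06.
The minimum over all feasible corners is $2.06.

$2.06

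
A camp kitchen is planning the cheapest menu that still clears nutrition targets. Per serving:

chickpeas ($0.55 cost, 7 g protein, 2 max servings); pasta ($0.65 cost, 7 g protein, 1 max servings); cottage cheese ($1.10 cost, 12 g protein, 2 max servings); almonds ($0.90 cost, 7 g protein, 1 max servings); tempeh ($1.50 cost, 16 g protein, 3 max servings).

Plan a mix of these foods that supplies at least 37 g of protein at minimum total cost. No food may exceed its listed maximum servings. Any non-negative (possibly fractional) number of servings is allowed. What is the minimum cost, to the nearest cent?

Cost per g of protein: chickpeas $0.0786, cottage cheese $0.0917, pasta $0.0929, tempeh $0.0938, almonds $0.1286.
Take 2 servings of chickpeas: +14.0 g protein for $1.10 (total $1.10, still need 23.0 g).
Take 1.917 servings of cottage cheese: +23.0 g protein for $2.11 (total $3.21, still need 0.0 g).
Greedy by cheapest-per-g is optimal for a single linear constraint, so the minimum cost is $3.21.

$3.21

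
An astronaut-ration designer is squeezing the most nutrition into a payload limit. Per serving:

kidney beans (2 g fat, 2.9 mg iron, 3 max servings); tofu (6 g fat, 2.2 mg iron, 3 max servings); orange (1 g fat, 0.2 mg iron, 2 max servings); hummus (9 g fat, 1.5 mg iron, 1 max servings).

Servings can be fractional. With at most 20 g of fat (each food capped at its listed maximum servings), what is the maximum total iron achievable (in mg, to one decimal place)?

13.8 mg

Iron per g fat: kidney beans 1.45, tofu 0.3667, orange 0.2, hummus 0.1667.
Take 3 servings of kidney beans: uses 6 g fat, +8.7 mg iron (running total 8.7 mg).
Take 2.333 servings of tofu: uses 14 g fat, +5.1 mg iron (running total 13.8 mg).
Greedy by best ratio exhausts the fat allowance optimally: 13.8 mg.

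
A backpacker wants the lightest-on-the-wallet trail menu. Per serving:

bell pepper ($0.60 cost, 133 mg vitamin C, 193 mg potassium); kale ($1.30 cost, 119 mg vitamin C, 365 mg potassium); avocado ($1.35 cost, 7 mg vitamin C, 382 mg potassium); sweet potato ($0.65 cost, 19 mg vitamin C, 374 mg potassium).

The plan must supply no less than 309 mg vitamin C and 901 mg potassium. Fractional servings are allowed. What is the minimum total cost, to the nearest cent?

Check every corner: each single food scaled to meet both minima, and each pair solved so both constraints bind.
bell pepper only: max(309/133, 901/193) = 4.668 servings → $2.80.
kale only: max(309/119, 901/365) = 2.597 servings → $3.38.
avocado only: max(309/7, 901/382) = 44.14 servings → $59.59.
sweet potato only: max(309/19, 901/374) = 16.26 servings → $10.57.
bell pepper + kale with both tight: 0.2176 servings and 2.353 servings → $3.19.
bell pepper + avocado with both tight: 2.259 servings and 1.217 servings → $3.00.
bell pepper + sweet potato with both tight: 2.137 servings and 1.306 servings → $2.13.
kale + avocado: intersection lies outside the first quadrant.
kale + sweet potato: the both-tight solution has a negative serving — not a feasible corner.
avocado + sweet potato with both targets exact would need a negative amount; discard.
Cheapest feasible corner: $2.13.

$2.13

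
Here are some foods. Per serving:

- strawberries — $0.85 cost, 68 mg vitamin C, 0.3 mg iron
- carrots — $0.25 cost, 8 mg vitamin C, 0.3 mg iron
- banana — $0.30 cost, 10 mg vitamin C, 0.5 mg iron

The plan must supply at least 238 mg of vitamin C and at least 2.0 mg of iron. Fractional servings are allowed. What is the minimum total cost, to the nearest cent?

Check every corner: each single food scaled to meet both minima, and each pair solved so both constraints bind.
strawberries only: max(238/68, 2.0/0.3) = 6.667 servings → $5.67.
carrots only: max(238/8, 2.0/0.3) = 29.75 servings → $7.44.
banana only: max(238/10, 2.0/0.5) = 23.8 servings → $7.14.
strawberries + carrots with both tight: 3.078 servings and 3.589 servings → $3.51.
strawberries + banana with both tight: 3.194 servings and 2.084 servings → $3.34.
carrots + banana with both targets exact would need a negative amount; discard.
The minimum over all feasible corners is $3.34.

$3.34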